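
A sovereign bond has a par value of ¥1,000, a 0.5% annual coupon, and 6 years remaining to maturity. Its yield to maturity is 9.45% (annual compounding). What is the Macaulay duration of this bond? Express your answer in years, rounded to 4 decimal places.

Periodic yield y = 0.0945. Discount each cash flow and weight by its year:
  t   CF        PV=CF/(1+0.0945)^t    t·PV
  1         5.00         4.5683         4.5683
  2         5.00         4.1739         8.3477
  3         5.00         3.8135        11.4405
  4         5.00         3.4842        13.9369
  5         5.00         3.1834        15.9170
  6     1,005.00       584.6170     3,507.7022
  Σ                    603.8403     3,561.9126
Price P = Σ PV = 603.8403.
Macaulay duration = Σ(t·PV) / P = 3,561.9126 / 603.8403 = 5.89877 years.

5.8988 years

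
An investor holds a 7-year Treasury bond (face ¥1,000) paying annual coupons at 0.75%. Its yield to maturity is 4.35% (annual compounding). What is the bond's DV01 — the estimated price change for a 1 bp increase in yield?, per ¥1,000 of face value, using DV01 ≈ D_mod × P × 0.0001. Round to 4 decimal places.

Periodic yield y = 0.0435.
  t   CF        PV=CF/(1+0.0435)^t    t·PV
  1         7.50         7.1874         7.1874
  2         7.50         6.8877        13.7755
  3         7.50         6.6006        19.8018
  4         7.50         6.3255        25.3018
  5         7.50         6.0618        30.3088
  6         7.50         5.8091        34.8544
  7     1,007.50       747.8214     5,234.7497
  Σ                    786.6934     5,365.9794
P = 786.6934; D_Mac = 6.82093 yrs; D_mod = 6.53659 yrs.
DV01 ≈ 6.53659 × 786.6934 × 0.0001 = 0.514229.

¥0.5142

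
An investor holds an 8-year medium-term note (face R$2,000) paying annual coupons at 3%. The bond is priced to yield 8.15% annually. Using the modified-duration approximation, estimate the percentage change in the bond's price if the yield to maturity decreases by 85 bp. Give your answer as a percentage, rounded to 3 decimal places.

Periodic yield y = 0.0815. Modified duration first:
  t   CF        PV=CF/(1+0.0815)^t    t·PV
  1        60.00        55.4785        55.4785
  2        60.00        51.2977       102.5955
  3        60.00        47.4320       142.2961
  4        60.00        43.8576       175.4305
  5        60.00        40.5526       202.7630
  6        60.00        37.4966       224.9797
  7        60.00        34.6709       242.6966
  8     2,060.00     1,100.6647     8,805.3174
  Σ                  1,411.4507     9,951.5573
P = 1,411.4507; D_Mac = 7.05059 yrs; D_mod = 7.05059/(1+0.0815) = 6.51927 yrs.
ΔP/P ≈ -D_mod · Δy = -6.51927 × (-0.0085) = +0.055414 = +5.5414%.

+5.541%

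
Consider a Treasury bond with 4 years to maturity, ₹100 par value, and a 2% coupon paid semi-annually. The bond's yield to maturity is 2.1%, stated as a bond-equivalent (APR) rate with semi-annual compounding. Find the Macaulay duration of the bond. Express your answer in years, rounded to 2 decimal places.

Periodic yield y = 0.0105. Discount each cash flow and weight by its period:
  t   CF        PV=CF/(1+0.0105)^t    t·PV
  1         1.00         0.9896         0.9896
  2         1.00         0.9793         1.9587
  3         1.00         0.9692         2.9075
  4         1.00         0.9591         3.8363
  5         1.00         0.9491         4.7456
  6         1.00         0.9393         5.6355
  7         1.00         0.9295         6.5064
  8       101.00        92.9032       743.2259
  Σ                     99.6183       769.8054
Price P = Σ PV = 99.6183.
Macaulay duration = Σ(t·PV) / P = 769.8054 / 99.6183 = 7.72755 half-year periods.
In years: 7.72755 / 2 = 3.86378 years.

3.86 years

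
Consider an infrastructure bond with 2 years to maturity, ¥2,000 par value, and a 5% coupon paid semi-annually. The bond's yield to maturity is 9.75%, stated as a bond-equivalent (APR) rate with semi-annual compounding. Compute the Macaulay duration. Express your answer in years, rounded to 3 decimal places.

Periodic yield y = 0.04875. Discount each cash flow and weight by its period:
  t   CF        PV=CF/(1+0.04875)^t    t·PV
  1        50.00        47.6758        47.6758
  2        50.00        45.4596        90.9193
  3        50.00        43.3465       130.0395
  4     2,050.00     1,694.5952     6,778.3807
  Σ                  1,831.0771     7,047.0153
Price P = Σ PV = 1,831.0771.
Macaulay duration = Σ(t·PV) / P = 7,047.0153 / 1,831.0771 = 3.84856 half-year periods.
In years: 3.84856 / 2 = 1.92428 years.

1.924 years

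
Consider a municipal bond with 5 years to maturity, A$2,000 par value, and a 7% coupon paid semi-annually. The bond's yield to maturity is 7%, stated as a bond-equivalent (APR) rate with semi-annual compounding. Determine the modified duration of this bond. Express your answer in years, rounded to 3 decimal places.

Periodic yield y = 0.035. First find Macaulay duration:
  t   CF        PV=CF/(1+0.035)^t    t·PV
  1        70.00        67.6329        67.6329
  2        70.00        65.3457       130.6915
  3        70.00        63.1360       189.4080
  4        70.00        61.0010       244.0038
  5        70.00        58.9381       294.6906
  6        70.00        56.9450       341.6703
  7        70.00        55.0194       385.1356
  8        70.00        53.1588       425.2705
  9        70.00        51.3612       462.2505
  10    2,070.00     1,467.4619    14,674.6194
  Σ                  2,000.0000    17,215.3730
P = 2,000.0000; Macaulay duration = 17,215.3730 / 2,000.0000 = 8.60769 half-year periods = 4.30384 years.
Modified duration = D_Mac / (1 + y) = 4.30384 / 1.035 = 4.15830 years.

4.158 years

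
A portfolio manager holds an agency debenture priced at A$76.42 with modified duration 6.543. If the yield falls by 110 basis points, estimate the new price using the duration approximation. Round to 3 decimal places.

A$81.920

Duration approximation: ΔP/P ≈ -D_mod · Δy = -6.543 × (-0.011) = +0.071973.
New price ≈ 76.42 × (1 + 0.071973) = 81.92017666.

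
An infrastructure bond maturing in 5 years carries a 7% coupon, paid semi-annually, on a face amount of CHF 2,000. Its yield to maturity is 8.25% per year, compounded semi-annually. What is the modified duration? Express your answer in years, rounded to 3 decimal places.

Periodic yield y = 0.04125. First find Macaulay duration:
  t   CF        PV=CF/(1+0.04125)^t    t·PV
  1        70.00        67.2269        67.2269
  2        70.00        64.5636       129.1273
  3        70.00        62.0059       186.0177
  4        70.00        59.5495       238.1979
  5        70.00        57.1904       285.9519
  6        70.00        54.9247       329.5484
  7        70.00        52.7488       369.2419
  8        70.00        50.6592       405.2732
  9        70.00        48.6522       437.8702
  10    2,070.00     1,381.7205    13,817.2050
  Σ                  1,899.2418    16,265.6604
P = 1,899.2418; Macaulay duration = 16,265.6604 / 1,899.2418 = 8.56429 half-year periods = 4.28215 years.
Modified duration = D_Mac / (1 + y) = 4.28215 / 1.04125 = 4.11251 years.

4.113 years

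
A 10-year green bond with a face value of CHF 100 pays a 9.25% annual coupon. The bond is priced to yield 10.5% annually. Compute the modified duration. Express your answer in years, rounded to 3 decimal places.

Periodic yield y = 0.105. First find Macaulay duration:
  t   CF        PV=CF/(1+0.105)^t    t·PV
  1         9.25         8.3710         8.3710
  2         9.25         7.5756        15.1512
  3         9.25         6.8557        20.5672
  4         9.25         6.2043        24.8172
  5         9.25         5.6147        28.0737
  6         9.25         5.0812        30.4873
  7         9.25         4.5984        32.1887
  8         9.25         4.1614        33.2915
  9         9.25         3.7660        33.8941
  10      109.25        40.2530       402.5304
  Σ                     92.4815       629.3724
P = 92.4815; Macaulay duration = 629.3724 / 92.4815 = 6.80538 years.
Modified duration = D_Mac / (1 + y) = 6.80538 / 1.105 = 6.15872 years.

6.159 years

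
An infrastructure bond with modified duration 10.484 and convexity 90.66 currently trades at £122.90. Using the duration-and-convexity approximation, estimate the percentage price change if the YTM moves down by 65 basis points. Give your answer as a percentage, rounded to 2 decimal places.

Duration effect: -D_mod·Δy = -10.484 × (-0.0065) = +0.068146
Convexity effect: ½·C·(Δy)² = 0.5 × 90.66 × (-0.0065)² = +0.0019151925
ΔP/P ≈ +0.068146 + 0.0019151925 = +0.0700611925
= +7.00611925%.

+7.01%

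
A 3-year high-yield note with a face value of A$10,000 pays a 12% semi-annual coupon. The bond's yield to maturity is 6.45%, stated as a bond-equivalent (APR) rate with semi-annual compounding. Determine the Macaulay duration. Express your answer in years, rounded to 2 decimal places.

2.64 years

Periodic yield y = 0.03225. Discount each cash flow and weight by its period:
  t   CF        PV=CF/(1+0.03225)^t    t·PV
  1       600.00       581.2545       581.2545
  2       600.00       563.0947     1,126.1895
  3       600.00       545.5023     1,636.5069
  4       600.00       528.4595     2,113.8379
  5       600.00       511.9491     2,559.7456
  6    10,600.00     8,761.8642    52,571.1850
  Σ                 11,492.1243    60,588.7193
Price P = Σ PV = 11,492.1243.
Macaulay duration = Σ(t·PV) / P = 60,588.7193 / 11,492.1243 = 5.27219 half-year periods.
In years: 5.27219 / 2 = 2.63610 years.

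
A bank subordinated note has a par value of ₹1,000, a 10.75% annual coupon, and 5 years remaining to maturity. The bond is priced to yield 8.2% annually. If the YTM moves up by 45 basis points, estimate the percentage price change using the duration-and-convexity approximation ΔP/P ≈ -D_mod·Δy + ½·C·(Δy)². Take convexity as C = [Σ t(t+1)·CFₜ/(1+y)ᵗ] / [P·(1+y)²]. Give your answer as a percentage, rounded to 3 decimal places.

With y = 0.082:
  t   CF        PV=CF/(1+0.082)^t    t·PV        t(t+1)·PV
  1       107.50        99.3530        99.3530         198.7061
  2       107.50        91.8235       183.6470         550.9411
  3       107.50        84.8646       254.5939       1,018.3755
  4       107.50        78.4331       313.7324       1,568.6621
  5     1,107.50       746.8054     3,734.0268      22,404.1610
  Σ                  1,101.2797     4,585.3532      25,740.8459
P = 1,101.2797; D_Mac = 4.16366 yrs; D_mod = 3.84811 yrs; C = 19.96506.
Duration effect: -3.84811 × (+0.0045) = -0.017317
Convexity effect: 0.5 × 19.96506 × (0.0045)² = +0.0002021
ΔP/P ≈ -0.017317 + 0.0002021 = -0.017114 = -1.7114%.

-1.711%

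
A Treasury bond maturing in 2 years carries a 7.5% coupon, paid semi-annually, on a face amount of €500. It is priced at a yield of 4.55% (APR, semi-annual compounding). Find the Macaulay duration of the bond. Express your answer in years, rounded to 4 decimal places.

1.8974 years

Periodic yield y = 0.02275. Discount each cash flow and weight by its period:
  t   CF        PV=CF/(1+0.02275)^t    t·PV
  1        18.75        18.3329        18.3329
  2        18.75        17.9251        35.8503
  3        18.75        17.5264        52.5792
  4       518.75       474.1111     1,896.4445
  Σ                    527.8956     2,003.2069
Price P = Σ PV = 527.8956.
Macaulay duration = Σ(t·PV) / P = 2,003.2069 / 527.8956 = 3.79470 half-year periods.
In years: 3.79470 / 2 = 1.89735 years.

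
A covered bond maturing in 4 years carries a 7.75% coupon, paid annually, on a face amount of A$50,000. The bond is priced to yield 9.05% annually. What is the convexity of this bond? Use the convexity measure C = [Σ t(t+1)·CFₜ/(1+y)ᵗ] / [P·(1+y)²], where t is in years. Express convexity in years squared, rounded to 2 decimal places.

14.47

With y = 0.0905:
  t   CF        PV=CF/(1+0.0905)^t    t·PV        t(t+1)·PV
  1     3,875.00     3,553.4159     3,553.4159       7,106.8317
  2     3,875.00     3,258.5198     6,517.0396      19,551.1189
  3     3,875.00     2,988.0970     8,964.2911      35,857.1645
  4    53,875.00    38,096.4584   152,385.8335     761,929.1675
  Σ                 47,896.4911   171,420.5801     824,444.2826
P = 47,896.4911.
Convexity = Σ t(t+1)·PV / [P·(1+y)²] = 824,444.2826 / (47,896.4911 × 1.189190) = 14.47459.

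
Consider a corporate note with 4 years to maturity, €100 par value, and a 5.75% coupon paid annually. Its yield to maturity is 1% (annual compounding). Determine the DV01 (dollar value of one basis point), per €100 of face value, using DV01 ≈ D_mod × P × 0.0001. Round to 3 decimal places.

€0.044

Periodic yield y = 0.01.
  t   CF        PV=CF/(1+0.01)^t    t·PV
  1         5.75         5.6931         5.6931
  2         5.75         5.6367        11.2734
  3         5.75         5.5809        16.7427
  4       105.75       101.6237       406.4947
  Σ                    118.5343       440.2038
P = 118.5343; D_Mac = 3.71372 yrs; D_mod = 3.67695 yrs.
DV01 ≈ 3.67695 × 118.5343 × 0.0001 = 0.043585.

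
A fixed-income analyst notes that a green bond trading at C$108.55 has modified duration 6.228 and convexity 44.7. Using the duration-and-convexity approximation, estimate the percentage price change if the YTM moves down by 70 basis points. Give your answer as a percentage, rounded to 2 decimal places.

+4.47%

Duration effect: -D_mod·Δy = -6.228 × (-0.007) = +0.043596
Convexity effect: ½·C·(Δy)² = 0.5 × 44.7 × (-0.007)² = +0.00109515
ΔP/P ≈ +0.043596 + 0.00109515 = +0.04469115
= +4.469115%.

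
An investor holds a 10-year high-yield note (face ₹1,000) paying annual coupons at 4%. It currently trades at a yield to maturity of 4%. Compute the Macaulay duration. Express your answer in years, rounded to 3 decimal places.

8.435 years

Periodic yield y = 0.04. Discount each cash flow and weight by its year:
  t   CF        PV=CF/(1+0.04)^t    t·PV
  1        40.00        38.4615        38.4615
  2        40.00        36.9822        73.9645
  3        40.00        35.5599       106.6796
  4        40.00        34.1922       136.7687
  5        40.00        32.8771       164.3854
  6        40.00        31.6126       189.6755
  7        40.00        30.3967       212.7770
  8        40.00        29.2276       233.8209
  9        40.00        28.1035       252.9312
  10    1,040.00       702.5867     7,025.8674
  Σ                  1,000.0000     8,435.3316
Price P = Σ PV = 1,000.0000.
Macaulay duration = Σ(t·PV) / P = 8,435.3316 / 1,000.0000 = 8.43533 years.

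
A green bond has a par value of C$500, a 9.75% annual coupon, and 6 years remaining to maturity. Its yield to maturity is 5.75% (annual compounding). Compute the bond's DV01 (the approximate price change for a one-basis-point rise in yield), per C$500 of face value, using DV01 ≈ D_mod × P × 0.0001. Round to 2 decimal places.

Periodic yield y = 0.0575.
  t   CF        PV=CF/(1+0.0575)^t    t·PV
  1        48.75        46.0993        46.0993
  2        48.75        43.5927        87.1854
  3        48.75        41.2224       123.6673
  4        48.75        38.9810       155.9241
  5        48.75        36.8615       184.3074
  6       548.75       392.3668     2,354.2009
  Σ                    599.1237     2,951.3843
P = 599.1237; D_Mac = 4.92617 yrs; D_mod = 4.65832 yrs.
DV01 ≈ 4.65832 × 599.1237 × 0.0001 = 0.279091.

C$0.28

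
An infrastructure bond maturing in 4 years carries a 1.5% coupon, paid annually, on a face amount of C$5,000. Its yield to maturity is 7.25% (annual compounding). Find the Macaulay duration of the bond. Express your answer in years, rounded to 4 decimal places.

3.9005 years

Periodic yield y = 0.0725. Discount each cash flow and weight by its year:
  t   CF        PV=CF/(1+0.0725)^t    t·PV
  1        75.00        69.9301        69.9301
  2        75.00        65.2029       130.4057
  3        75.00        60.7952       182.3856
  4     5,075.00     3,835.7195    15,342.8781
  Σ                  4,031.6477    15,725.5995
Price P = Σ PV = 4,031.6477.
Macaulay duration = Σ(t·PV) / P = 15,725.5995 / 4,031.6477 = 3.90054 years.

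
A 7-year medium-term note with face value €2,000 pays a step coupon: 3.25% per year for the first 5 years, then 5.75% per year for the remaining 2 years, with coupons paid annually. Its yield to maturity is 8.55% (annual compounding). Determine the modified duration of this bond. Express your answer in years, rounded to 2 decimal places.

Periodic yield y = 0.0855. First find Macaulay duration:
  t   CF        PV=CF/(1+0.0855)^t    t·PV
  1        65.00        59.8802        59.8802
  2        65.00        55.1637       110.3275
  3        65.00        50.8187       152.4562
  4        65.00        46.8160       187.2639
  5        65.00        43.1285       215.6424
  6       115.00        70.2941       421.7646
  7     2,115.00     1,190.9721     8,336.8045
  Σ                  1,517.0733     9,484.1393
P = 1,517.0733; Macaulay duration = 9,484.1393 / 1,517.0733 = 6.25160 years.
Modified duration = D_Mac / (1 + y) = 6.25160 / 1.0855 = 5.75919 years.

5.76 years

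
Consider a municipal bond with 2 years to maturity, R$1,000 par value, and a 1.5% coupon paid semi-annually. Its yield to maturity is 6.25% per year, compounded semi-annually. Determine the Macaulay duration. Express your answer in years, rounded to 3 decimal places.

1.977 years

Periodic yield y = 0.03125. Discount each cash flow and weight by its period:
  t   CF        PV=CF/(1+0.03125)^t    t·PV
  1         7.50         7.2727         7.2727
  2         7.50         7.0523        14.1047
  3         7.50         6.8386        20.5159
  4     1,007.50       890.8185     3,563.2738
  Σ                    911.9822     3,605.1672
Price P = Σ PV = 911.9822.
Macaulay duration = Σ(t·PV) / P = 3,605.1672 / 911.9822 = 3.95311 half-year periods.
In years: 3.95311 / 2 = 1.97656 years.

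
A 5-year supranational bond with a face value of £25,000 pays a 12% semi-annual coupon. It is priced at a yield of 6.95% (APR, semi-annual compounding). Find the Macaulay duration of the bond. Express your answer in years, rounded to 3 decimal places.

4.013 years

Periodic yield y = 0.03475. Discount each cash flow and weight by its period:
  t   CF        PV=CF/(1+0.03475)^t    t·PV
  1     1,500.00     1,449.6255     1,449.6255
  2     1,500.00     1,400.9428     2,801.8855
  3     1,500.00     1,353.8949     4,061.6847
  4     1,500.00     1,308.4271     5,233.7083
  5     1,500.00     1,264.4862     6,322.4308
  6     1,500.00     1,222.0209     7,332.1257
  7     1,500.00     1,180.9818     8,266.8728
  8     1,500.00     1,141.3209     9,130.5674
  9     1,500.00     1,102.9920     9,926.9276
  10   26,500.00    18,831.7866   188,317.8656
  Σ                 30,256.4786   242,843.6938
Price P = Σ PV = 30,256.4786.
Macaulay duration = Σ(t·PV) / P = 242,843.6938 / 30,256.4786 = 8.02617 half-year periods.
In years: 8.02617 / 2 = 4.01309 years.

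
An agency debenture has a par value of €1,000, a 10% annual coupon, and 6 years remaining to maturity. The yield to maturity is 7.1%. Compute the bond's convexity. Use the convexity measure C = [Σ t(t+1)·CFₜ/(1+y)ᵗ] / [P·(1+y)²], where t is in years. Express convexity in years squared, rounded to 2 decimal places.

With y = 0.071:
  t   CF        PV=CF/(1+0.071)^t    t·PV        t(t+1)·PV
  1       100.00        93.3707        93.3707         186.7414
  2       100.00        87.1808       174.3617         523.0851
  3       100.00        81.4013       244.2040         976.8162
  4       100.00        76.0050       304.0200       1,520.0998
  5       100.00        70.9664       354.8319       2,128.9914
  6     1,100.00       728.8797     4,373.2783      30,612.9478
  Σ                  1,137.8039     5,544.0665      35,948.6815
P = 1,137.8039.
Convexity = Σ t(t+1)·PV / [P·(1+y)²] = 35,948.6815 / (1,137.8039 × 1.147041) = 27.54461.

27.54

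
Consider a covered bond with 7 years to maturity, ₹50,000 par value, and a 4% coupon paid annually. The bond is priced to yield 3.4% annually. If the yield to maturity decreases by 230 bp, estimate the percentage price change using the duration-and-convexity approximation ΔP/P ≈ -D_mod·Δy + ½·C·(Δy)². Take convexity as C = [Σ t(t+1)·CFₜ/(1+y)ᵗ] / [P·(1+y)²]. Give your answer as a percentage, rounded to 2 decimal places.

+15.11%

With y = 0.034:
  t   CF        PV=CF/(1+0.034)^t    t·PV        t(t+1)·PV
  1     2,000.00     1,934.2360     1,934.2360       3,868.4720
  2     2,000.00     1,870.6344     3,741.2688      11,223.8064
  3     2,000.00     1,809.1242     5,427.3726      21,709.4902
  4     2,000.00     1,749.6365     6,998.5462      34,992.7308
  5     2,000.00     1,692.1050     8,460.5249      50,763.1492
  6     2,000.00     1,636.4652     9,818.7909      68,731.5366
  7    52,000.00    41,149.0272   288,043.1902   2,304,345.5220
  Σ                 51,841.2284   324,423.9296   2,495,634.7073
P = 51,841.2284; D_Mac = 6.25803 yrs; D_mod = 6.05225 yrs; C = 45.02613.
Duration effect: -6.05225 × (-0.023) = +0.139202
Convexity effect: 0.5 × 45.02613 × (-0.023)² = +0.0119094
ΔP/P ≈ +0.139202 + 0.0119094 = +0.151111 = +15.1111%.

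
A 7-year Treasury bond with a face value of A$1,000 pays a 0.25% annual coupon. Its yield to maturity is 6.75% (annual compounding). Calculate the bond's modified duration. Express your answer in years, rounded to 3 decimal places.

6.493 years

Periodic yield y = 0.0675. First find Macaulay duration:
  t   CF        PV=CF/(1+0.0675)^t    t·PV
  1         2.50         2.3419         2.3419
  2         2.50         2.1938         4.3877
  3         2.50         2.0551         6.1653
  4         2.50         1.9252         7.7007
  5         2.50         1.8034         9.0172
  6         2.50         1.6894        10.1364
  7     1,002.50       634.6133     4,442.2934
  Σ                    646.6222     4,482.0426
P = 646.6222; Macaulay duration = 4,482.0426 / 646.6222 = 6.93147 years.
Modified duration = D_Mac / (1 + y) = 6.93147 / 1.0675 = 6.49318 years.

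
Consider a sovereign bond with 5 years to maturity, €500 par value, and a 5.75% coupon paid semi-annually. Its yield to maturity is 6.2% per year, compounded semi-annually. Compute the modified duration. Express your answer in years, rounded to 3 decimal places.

Periodic yield y = 0.031. First find Macaulay duration:
  t   CF        PV=CF/(1+0.031)^t    t·PV
  1       14.375        13.9428        13.9428
  2       14.375        13.5235        27.0471
  3       14.375        13.1169        39.3508
  4       14.375        12.7225        50.8901
  5       14.375        12.3400        61.6999
  6       14.375        11.9689        71.8137
  7       14.375        11.6091        81.2634
  8       14.375        11.2600        90.0800
  9       14.375        10.9214        98.2930
  10     514.375       379.0471     3,790.4712
  Σ                    490.4523     4,324.8519
P = 490.4523; Macaulay duration = 4,324.8519 / 490.4523 = 8.81809 half-year periods = 4.40904 years.
Modified duration = D_Mac / (1 + y) = 4.40904 / 1.031 = 4.27647 years.

4.276 years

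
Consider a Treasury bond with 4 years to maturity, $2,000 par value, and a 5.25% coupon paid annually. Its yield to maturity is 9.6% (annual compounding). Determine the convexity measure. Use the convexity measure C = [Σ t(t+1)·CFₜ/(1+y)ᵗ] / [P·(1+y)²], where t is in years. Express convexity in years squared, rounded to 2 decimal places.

With y = 0.096:
  t   CF        PV=CF/(1+0.096)^t    t·PV        t(t+1)·PV
  1       105.00        95.8029        95.8029         191.6058
  2       105.00        87.4114       174.8228         524.4685
  3       105.00        79.7549       239.2648         957.0594
  4     2,105.00     1,458.8475     5,835.3898      29,176.9492
  Σ                  1,721.8168     6,345.2805      30,850.0830
P = 1,721.8168.
Convexity = Σ t(t+1)·PV / [P·(1+y)²] = 30,850.0830 / (1,721.8168 × 1.201216) = 14.91586.

14.92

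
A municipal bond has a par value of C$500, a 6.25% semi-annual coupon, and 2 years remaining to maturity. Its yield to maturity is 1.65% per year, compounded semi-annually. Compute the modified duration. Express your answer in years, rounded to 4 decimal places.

Periodic yield y = 0.00825. First find Macaulay duration:
  t   CF        PV=CF/(1+0.00825)^t    t·PV
  1       15.625        15.4971        15.4971
  2       15.625        15.3703        30.7407
  3       15.625        15.2446        45.7337
  4      515.625       498.9546     1,995.8185
  Σ                    545.0667     2,087.7900
P = 545.0667; Macaulay duration = 2,087.7900 / 545.0667 = 3.83034 half-year periods = 1.91517 years.
Modified duration = D_Mac / (1 + y) = 1.91517 / 1.00825 = 1.89950 years.

1.8995 years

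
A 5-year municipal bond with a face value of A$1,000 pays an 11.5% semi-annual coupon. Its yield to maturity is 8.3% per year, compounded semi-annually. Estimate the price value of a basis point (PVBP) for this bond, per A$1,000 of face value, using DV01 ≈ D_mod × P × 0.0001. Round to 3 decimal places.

A$0.434

Periodic yield y = 0.0415.
  t   CF        PV=CF/(1+0.0415)^t    t·PV
  1        57.50        55.2088        55.2088
  2        57.50        53.0090       106.0179
  3        57.50        50.8967       152.6902
  4        57.50        48.8687       195.4748
  5        57.50        46.9215       234.6073
  6        57.50        45.0518       270.3108
  7        57.50        43.2567       302.7966
  8        57.50        41.5330       332.2643
  9        57.50        39.8781       358.9028
  10    1,057.50       704.1864     7,041.8640
  Σ                  1,128.8107     9,050.1376
P = 1,128.8107; D_Mac = 8.01741 half-year periods = 4.00870 yrs; D_mod = 3.84897 yrs.
DV01 ≈ 3.84897 × 1,128.8107 × 0.0001 = 0.434476.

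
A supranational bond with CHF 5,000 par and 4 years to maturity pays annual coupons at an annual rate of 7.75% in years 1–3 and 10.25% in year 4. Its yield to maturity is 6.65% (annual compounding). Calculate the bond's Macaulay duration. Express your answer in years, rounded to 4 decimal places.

3.6043 years

Periodic yield y = 0.0665. Discount each cash flow and weight by its year:
  t   CF        PV=CF/(1+0.0665)^t    t·PV
  1       387.50       363.3380       363.3380
  2       387.50       340.6826       681.3653
  3       387.50       319.4399       958.3196
  4     5,512.50     4,260.9375    17,043.7500
  Σ                  5,284.3980    19,046.7729
Price P = Σ PV = 5,284.3980.
Macaulay duration = Σ(t·PV) / P = 19,046.7729 / 5,284.3980 = 3.60434 years.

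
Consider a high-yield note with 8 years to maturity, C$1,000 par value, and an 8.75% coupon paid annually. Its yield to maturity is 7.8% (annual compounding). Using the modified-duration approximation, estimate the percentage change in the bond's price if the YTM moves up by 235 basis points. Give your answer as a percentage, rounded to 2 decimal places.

-13.37%

Periodic yield y = 0.078. Modified duration first:
  t   CF        PV=CF/(1+0.078)^t    t·PV
  1        87.50        81.1688        81.1688
  2        87.50        75.2958       150.5915
  3        87.50        69.8476       209.5429
  4        87.50        64.7937       259.1749
  5        87.50        60.1055       300.5275
  6        87.50        55.7565       334.5390
  7        87.50        51.7222       362.0552
  8     1,087.50       596.3197     4,770.5578
  Σ                  1,055.0099     6,468.1578
P = 1,055.0099; D_Mac = 6.13090 yrs; D_mod = 6.13090/(1+0.078) = 5.68729 yrs.
ΔP/P ≈ -D_mod · Δy = -5.68729 × (+0.0235) = -0.133651 = -13.3651%.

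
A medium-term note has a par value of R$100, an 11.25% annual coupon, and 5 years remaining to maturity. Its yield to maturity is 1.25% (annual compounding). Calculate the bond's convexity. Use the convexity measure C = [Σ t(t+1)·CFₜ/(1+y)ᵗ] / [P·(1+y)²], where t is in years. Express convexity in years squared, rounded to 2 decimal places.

With y = 0.0125:
  t   CF        PV=CF/(1+0.0125)^t    t·PV        t(t+1)·PV
  1        11.25        11.1111        11.1111          22.2222
  2        11.25        10.9739        21.9479          65.8436
  3        11.25        10.8385        32.5154         130.0615
  4        11.25        10.7046        42.8186         214.0930
  5       111.25       104.5502       522.7510       3,136.5059
  Σ                    148.1784       631.1439       3,568.7262
P = 148.1784.
Convexity = Σ t(t+1)·PV / [P·(1+y)²] = 3,568.7262 / (148.1784 × 1.025156) = 23.49300.

23.49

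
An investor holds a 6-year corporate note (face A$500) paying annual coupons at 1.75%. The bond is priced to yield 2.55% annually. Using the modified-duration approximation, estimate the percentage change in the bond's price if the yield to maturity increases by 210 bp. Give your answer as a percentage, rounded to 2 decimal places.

-11.76%

Periodic yield y = 0.0255. Modified duration first:
  t   CF        PV=CF/(1+0.0255)^t    t·PV
  1         8.75         8.5324         8.5324
  2         8.75         8.3203        16.6405
  3         8.75         8.1134        24.3401
  4         8.75         7.9116        31.6465
  5         8.75         7.7149        38.5744
  6       508.75       437.4117     2,624.4704
  Σ                    478.0043     2,744.2044
P = 478.0043; D_Mac = 5.74096 yrs; D_mod = 5.74096/(1+0.0255) = 5.59821 yrs.
ΔP/P ≈ -D_mod · Δy = -5.59821 × (+0.021) = -0.117562 = -11.7562%.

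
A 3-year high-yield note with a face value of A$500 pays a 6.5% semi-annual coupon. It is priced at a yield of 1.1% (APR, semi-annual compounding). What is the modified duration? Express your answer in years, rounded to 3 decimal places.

Periodic yield y = 0.0055. First find Macaulay duration:
  t   CF        PV=CF/(1+0.0055)^t    t·PV
  1        16.25        16.1611        16.1611
  2        16.25        16.0727        32.1454
  3        16.25        15.9848        47.9544
  4        16.25        15.8974        63.5894
  5        16.25        15.8104        79.0520
  6       516.25       499.5369     2,997.2217
  Σ                    579.4633     3,236.1241
P = 579.4633; Macaulay duration = 3,236.1241 / 579.4633 = 5.58469 half-year periods = 2.79235 years.
Modified duration = D_Mac / (1 + y) = 2.79235 / 1.0055 = 2.77707 years.

2.777 years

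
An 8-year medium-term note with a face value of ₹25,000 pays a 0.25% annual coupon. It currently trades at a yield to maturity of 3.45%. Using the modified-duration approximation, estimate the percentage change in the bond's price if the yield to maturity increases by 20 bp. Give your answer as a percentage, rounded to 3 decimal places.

-1.531%

Periodic yield y = 0.0345. Modified duration first:
  t   CF        PV=CF/(1+0.0345)^t    t·PV
  1        62.50        60.4157        60.4157
  2        62.50        58.4008       116.8017
  3        62.50        56.4532       169.3596
  4        62.50        54.5705       218.2821
  5        62.50        52.7506       263.7531
  6        62.50        50.9914       305.9485
  7        62.50        49.2909       345.0361
  8    25,062.50    19,106.4688   152,851.7506
  Σ                 19,489.3419   154,331.3472
P = 19,489.3419; D_Mac = 7.91876 yrs; D_mod = 7.91876/(1+0.0345) = 7.65467 yrs.
ΔP/P ≈ -D_mod · Δy = -7.65467 × (+0.002) = -0.015309 = -1.5309%.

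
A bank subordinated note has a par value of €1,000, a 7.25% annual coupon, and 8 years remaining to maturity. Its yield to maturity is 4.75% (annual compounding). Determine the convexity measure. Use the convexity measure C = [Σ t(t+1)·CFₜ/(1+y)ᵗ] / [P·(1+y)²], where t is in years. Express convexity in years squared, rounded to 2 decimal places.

49.15

With y = 0.0475:
  t   CF        PV=CF/(1+0.0475)^t    t·PV        t(t+1)·PV
  1        72.50        69.2124        69.2124         138.4248
  2        72.50        66.0739       132.1478         396.4434
  3        72.50        63.0777       189.2331         756.9325
  4        72.50        60.2174       240.8695       1,204.3477
  5        72.50        57.4868       287.4338       1,724.6029
  6        72.50        54.8800       329.2798       2,304.9585
  7        72.50        52.3914       366.7396       2,933.9169
  8     1,072.50       739.8864     5,919.0912      53,271.8212
  Σ                  1,163.2259     7,534.0073      62,731.4479
P = 1,163.2259.
Convexity = Σ t(t+1)·PV / [P·(1+y)²] = 62,731.4479 / (1,163.2259 × 1.097256) = 49.14883.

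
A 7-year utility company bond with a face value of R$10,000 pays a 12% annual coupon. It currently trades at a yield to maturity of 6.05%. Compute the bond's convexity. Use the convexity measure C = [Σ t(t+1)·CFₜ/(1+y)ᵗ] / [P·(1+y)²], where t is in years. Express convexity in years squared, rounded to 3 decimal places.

With y = 0.0605:
  t   CF        PV=CF/(1+0.0605)^t    t·PV        t(t+1)·PV
  1     1,200.00     1,131.5417     1,131.5417       2,263.0835
  2     1,200.00     1,066.9889     2,133.9778       6,401.9334
  3     1,200.00     1,006.1187     3,018.3561      12,073.4246
  4     1,200.00       948.7211     3,794.8844      18,974.4218
  5     1,200.00       894.5979     4,472.9896      26,837.9375
  6     1,200.00       843.5624     5,061.3743      35,429.6204
  7    11,200.00     7,424.0914    51,968.6401     415,749.1210
  Σ                 13,315.6222    71,581.7641     517,729.5421
P = 13,315.6222.
Convexity = Σ t(t+1)·PV / [P·(1+y)²] = 517,729.5421 / (13,315.6222 × 1.124660) = 34.57165.

34.572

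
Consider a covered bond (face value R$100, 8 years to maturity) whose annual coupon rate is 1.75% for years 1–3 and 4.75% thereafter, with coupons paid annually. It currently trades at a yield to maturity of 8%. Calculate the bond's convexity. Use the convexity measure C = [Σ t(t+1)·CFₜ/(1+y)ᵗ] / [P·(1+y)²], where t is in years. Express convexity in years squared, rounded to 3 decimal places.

53.023

With y = 0.08:
  t   CF        PV=CF/(1+0.08)^t    t·PV        t(t+1)·PV
  1         1.75         1.6204         1.6204           3.2407
  2         1.75         1.5003         3.0007           9.0021
  3         1.75         1.3892         4.1676          16.6705
  4         4.75         3.4914        13.9656          69.8278
  5         4.75         3.2328        16.1639          96.9831
  6         4.75         2.9933        17.9598         125.7188
  7         4.75         2.7716        19.4011         155.2084
  8       104.75        56.5932       452.7453       4,074.7079
  Σ                     73.5921       529.0243       4,551.3594
P = 73.5921.
Convexity = Σ t(t+1)·PV / [P·(1+y)²] = 4,551.3594 / (73.5921 × 1.166400) = 53.02275.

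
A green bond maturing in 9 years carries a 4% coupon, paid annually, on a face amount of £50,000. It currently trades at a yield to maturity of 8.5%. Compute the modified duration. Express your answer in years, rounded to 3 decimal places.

6.882 years

Periodic yield y = 0.085. First find Macaulay duration:
  t   CF        PV=CF/(1+0.085)^t    t·PV
  1     2,000.00     1,843.3180     1,843.3180
  2     2,000.00     1,698.9106     3,397.8211
  3     2,000.00     1,565.8162     4,697.4486
  4     2,000.00     1,443.1486     5,772.5943
  5     2,000.00     1,330.0908     6,650.4542
  6     2,000.00     1,225.8902     7,355.3411
  7     2,000.00     1,129.8527     7,908.9689
  8     2,000.00     1,041.3389     8,330.7112
  9    52,000.00    24,953.7431   224,583.6880
  Σ                 36,232.1091   270,540.3454
P = 36,232.1091; Macaulay duration = 270,540.3454 / 36,232.1091 = 7.46687 years.
Modified duration = D_Mac / (1 + y) = 7.46687 / 1.085 = 6.88191 years.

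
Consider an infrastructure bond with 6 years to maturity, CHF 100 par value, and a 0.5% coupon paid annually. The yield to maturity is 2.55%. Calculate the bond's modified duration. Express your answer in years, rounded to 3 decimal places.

Periodic yield y = 0.0255. First find Macaulay duration:
  t   CF        PV=CF/(1+0.0255)^t    t·PV
  1         0.50         0.4876         0.4876
  2         0.50         0.4754         0.9509
  3         0.50         0.4636         1.3909
  4         0.50         0.4521         1.8084
  5         0.50         0.4409         2.2043
  6       100.50        86.4076       518.4458
  Σ                     88.7272       525.2877
P = 88.7272; Macaulay duration = 525.2877 / 88.7272 = 5.92026 years.
Modified duration = D_Mac / (1 + y) = 5.92026 / 1.0255 = 5.77304 years.

5.773 years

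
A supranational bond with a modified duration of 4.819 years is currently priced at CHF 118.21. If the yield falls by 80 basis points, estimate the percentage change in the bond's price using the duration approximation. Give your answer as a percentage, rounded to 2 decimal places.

+3.86%

Duration approximation: ΔP/P ≈ -D_mod · Δy = -4.819 × (-0.008) = +0.038552.
As a percentage: +3.8552%.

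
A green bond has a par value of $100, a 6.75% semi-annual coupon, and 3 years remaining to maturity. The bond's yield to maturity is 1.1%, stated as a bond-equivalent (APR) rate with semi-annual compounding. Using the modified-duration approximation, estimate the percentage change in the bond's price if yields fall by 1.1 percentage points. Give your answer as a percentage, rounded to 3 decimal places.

Periodic yield y = 0.0055. Modified duration first:
  t   CF        PV=CF/(1+0.0055)^t    t·PV
  1        3.375         3.3565         3.3565
  2        3.375         3.3382         6.6764
  3        3.375         3.3199         9.9598
  4        3.375         3.3018        13.2070
  5        3.375         3.2837        16.4185
  6      103.375       100.0283       600.1701
  Σ                    116.6284       649.7882
P = 116.6284; D_Mac = 5.57144 half-year periods = 2.78572 yrs; D_mod = 2.78572/(1+0.0055) = 2.77048 yrs.
ΔP/P ≈ -D_mod · Δy = -2.77048 × (-0.011) = +0.030475 = +3.0475%.

+3.048%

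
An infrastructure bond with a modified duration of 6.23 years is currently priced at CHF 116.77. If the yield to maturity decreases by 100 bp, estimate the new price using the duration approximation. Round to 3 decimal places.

Duration approximation: ΔP/P ≈ -D_mod · Δy = -6.23 × (-0.01) = +0.062300.
New price ≈ 116.77 × (1 + 0.062300) = 124.044771.

CHF 124.045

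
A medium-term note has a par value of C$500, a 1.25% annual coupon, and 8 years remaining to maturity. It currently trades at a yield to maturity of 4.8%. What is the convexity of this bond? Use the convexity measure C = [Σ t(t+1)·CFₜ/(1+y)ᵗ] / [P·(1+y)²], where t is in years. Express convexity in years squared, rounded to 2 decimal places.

61.27

With y = 0.048:
  t   CF        PV=CF/(1+0.048)^t    t·PV        t(t+1)·PV
  1         6.25         5.9637         5.9637          11.9275
  2         6.25         5.6906        11.3812          34.1436
  3         6.25         5.4300        16.2899          65.1595
  4         6.25         5.1813        20.7250         103.6251
  5         6.25         4.9439        24.7197         148.3183
  6         6.25         4.7175        28.3050         198.1352
  7         6.25         4.5014        31.5100         252.0804
  8       506.25       347.9163     2,783.3304      25,049.9735
  Σ                    384.3447     2,922.2250      25,863.3630
P = 384.3447.
Convexity = Σ t(t+1)·PV / [P·(1+y)²] = 25,863.3630 / (384.3447 × 1.098304) = 61.26910.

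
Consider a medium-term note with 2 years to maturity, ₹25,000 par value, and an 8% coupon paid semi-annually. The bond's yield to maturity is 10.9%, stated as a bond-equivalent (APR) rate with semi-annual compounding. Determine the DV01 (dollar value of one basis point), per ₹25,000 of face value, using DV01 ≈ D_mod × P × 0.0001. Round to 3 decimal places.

Periodic yield y = 0.0545.
  t   CF        PV=CF/(1+0.0545)^t    t·PV
  1     1,000.00       948.3167       948.3167
  2     1,000.00       899.3046     1,798.6093
  3     1,000.00       852.8256     2,558.4769
  4    26,000.00    21,027.4695    84,109.8780
  Σ                 23,727.9165    89,415.2809
P = 23,727.9165; D_Mac = 3.76836 half-year periods = 1.88418 yrs; D_mod = 1.78680 yrs.
DV01 ≈ 1.78680 × 23,727.9165 × 0.0001 = 4.239700.

₹4.240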